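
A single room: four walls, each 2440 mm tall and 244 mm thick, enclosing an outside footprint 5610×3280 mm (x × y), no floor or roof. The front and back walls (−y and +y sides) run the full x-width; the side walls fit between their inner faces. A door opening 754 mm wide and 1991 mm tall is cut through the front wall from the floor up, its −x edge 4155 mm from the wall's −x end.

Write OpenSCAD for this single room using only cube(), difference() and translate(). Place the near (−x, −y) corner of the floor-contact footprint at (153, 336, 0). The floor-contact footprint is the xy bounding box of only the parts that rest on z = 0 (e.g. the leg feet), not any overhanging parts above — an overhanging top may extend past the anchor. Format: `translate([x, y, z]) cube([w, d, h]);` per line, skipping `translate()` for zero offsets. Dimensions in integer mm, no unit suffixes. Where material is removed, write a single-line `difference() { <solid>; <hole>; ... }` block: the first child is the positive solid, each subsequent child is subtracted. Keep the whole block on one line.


difference() { translate([153, 336, 0]) cube([5610, 244, 2440]); translate([4308, 336, 0]) cube([754, 244, 1991]); }
translate([153, 3372, 0]) cube([5610, 244, 2440]);
translate([153, 580, 0]) cube([244, 2792, 2440]);
translate([5519, 580, 0]) cube([244, 2792, 2440]);


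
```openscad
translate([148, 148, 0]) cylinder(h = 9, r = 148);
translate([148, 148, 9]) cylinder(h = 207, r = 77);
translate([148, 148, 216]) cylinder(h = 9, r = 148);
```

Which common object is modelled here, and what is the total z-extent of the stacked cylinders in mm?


A spool. The overall height is 225 mm.

Three coaxial cylinders, large–small–large — a spool. Two 9 mm flanges and a 207 mm core give 9 + 207 + 9 = 225 mm.


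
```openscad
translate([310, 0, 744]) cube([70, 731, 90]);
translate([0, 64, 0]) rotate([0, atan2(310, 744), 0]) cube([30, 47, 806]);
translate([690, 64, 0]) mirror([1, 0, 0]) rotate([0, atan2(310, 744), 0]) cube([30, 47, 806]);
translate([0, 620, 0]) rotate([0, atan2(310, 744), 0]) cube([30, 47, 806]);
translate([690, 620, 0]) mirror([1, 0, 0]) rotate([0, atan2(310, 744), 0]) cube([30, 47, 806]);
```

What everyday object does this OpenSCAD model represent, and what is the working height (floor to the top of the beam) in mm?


A sawhorse. The overall height is 834 mm.

A beam across two mirrored pairs of raked legs — a sawhorse. The beam's underside is at z = 744 (matching the legs' vertical rise in atan2(310, 744)) and the beam is 90 mm tall, so its top is at 744 + 90 = 834 mm. The raked legs top out at the beam's underside, so that is the highest point.


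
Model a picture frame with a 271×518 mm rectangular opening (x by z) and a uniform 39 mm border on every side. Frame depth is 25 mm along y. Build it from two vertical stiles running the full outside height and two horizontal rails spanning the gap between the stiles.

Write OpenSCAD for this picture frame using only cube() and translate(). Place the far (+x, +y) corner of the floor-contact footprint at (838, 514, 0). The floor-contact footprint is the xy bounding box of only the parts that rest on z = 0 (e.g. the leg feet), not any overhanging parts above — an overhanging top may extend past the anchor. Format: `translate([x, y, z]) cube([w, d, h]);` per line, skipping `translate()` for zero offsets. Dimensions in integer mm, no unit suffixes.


translate([489, 489, 0]) cube([39, 25, 596]);
translate([799, 489, 0]) cube([39, 25, 596]);
translate([528, 489, 0]) cube([271, 25, 39]);
translate([528, 489, 557]) cube([271, 25, 39]);


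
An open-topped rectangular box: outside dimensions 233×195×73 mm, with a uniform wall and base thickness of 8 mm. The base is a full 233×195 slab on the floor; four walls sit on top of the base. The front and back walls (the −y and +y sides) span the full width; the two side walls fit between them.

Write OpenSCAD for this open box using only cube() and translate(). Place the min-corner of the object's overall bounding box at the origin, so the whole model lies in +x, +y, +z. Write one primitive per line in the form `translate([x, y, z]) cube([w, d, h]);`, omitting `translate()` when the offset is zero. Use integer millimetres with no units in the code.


cube([233, 195, 8]);
translate([0, 0, 8]) cube([233, 8, 65]);
translate([0, 187, 8]) cube([233, 8, 65]);
translate([0, 8, 8]) cube([8, 179, 65]);
translate([225, 8, 8]) cube([8, 179, 65]);


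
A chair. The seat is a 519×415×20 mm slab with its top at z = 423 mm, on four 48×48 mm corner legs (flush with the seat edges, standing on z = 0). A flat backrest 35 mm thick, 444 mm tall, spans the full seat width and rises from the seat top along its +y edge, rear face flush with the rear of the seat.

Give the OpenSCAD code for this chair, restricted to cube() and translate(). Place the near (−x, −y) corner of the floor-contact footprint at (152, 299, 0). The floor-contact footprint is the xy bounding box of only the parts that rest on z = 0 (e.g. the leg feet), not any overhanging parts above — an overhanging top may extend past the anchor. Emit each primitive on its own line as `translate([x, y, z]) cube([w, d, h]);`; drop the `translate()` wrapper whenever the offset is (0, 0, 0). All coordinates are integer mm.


// leg_h = 423 - 20 = 403
translate([152, 299, 403]) cube([519, 415, 20]);
translate([152, 299, 0]) cube([48, 48, 403]);
translate([623, 299, 0]) cube([48, 48, 403]);
translate([152, 666, 0]) cube([48, 48, 403]);
translate([623, 666, 0]) cube([48, 48, 403]);
translate([152, 679, 423]) cube([519, 35, 444]);


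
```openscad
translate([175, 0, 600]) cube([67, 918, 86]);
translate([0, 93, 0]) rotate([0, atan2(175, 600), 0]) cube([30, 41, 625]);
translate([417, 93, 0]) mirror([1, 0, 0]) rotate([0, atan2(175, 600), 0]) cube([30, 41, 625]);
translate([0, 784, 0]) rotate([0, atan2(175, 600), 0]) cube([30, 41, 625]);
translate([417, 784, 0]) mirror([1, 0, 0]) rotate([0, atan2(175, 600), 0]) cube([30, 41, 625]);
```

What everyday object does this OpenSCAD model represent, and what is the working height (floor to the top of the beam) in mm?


A sawhorse. The overall height is 686 mm.

A beam across two mirrored pairs of raked legs — a sawhorse. The beam's underside is at z = 600 (matching the legs' vertical rise in atan2(175, 600)) and the beam is 86 mm tall, so its top is at 600 + 86 = 686 mm. The raked legs top out at the beam's underside, so that is the highest point.


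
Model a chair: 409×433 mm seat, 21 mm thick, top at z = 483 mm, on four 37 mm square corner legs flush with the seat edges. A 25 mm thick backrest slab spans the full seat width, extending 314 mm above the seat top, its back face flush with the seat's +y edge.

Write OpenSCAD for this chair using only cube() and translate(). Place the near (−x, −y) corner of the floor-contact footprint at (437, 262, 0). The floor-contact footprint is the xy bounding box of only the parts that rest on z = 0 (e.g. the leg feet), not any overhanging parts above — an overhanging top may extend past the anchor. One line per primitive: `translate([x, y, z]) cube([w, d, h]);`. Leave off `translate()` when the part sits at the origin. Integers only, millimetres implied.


translate([437, 262, 462]) cube([409, 433, 21]);
translate([437, 262, 0]) cube([37, 37, 462]);
translate([809, 262, 0]) cube([37, 37, 462]);
translate([437, 658, 0]) cube([37, 37, 462]);
translate([809, 658, 0]) cube([37, 37, 462]);
translate([437, 670, 483]) cube([409, 25, 314]);


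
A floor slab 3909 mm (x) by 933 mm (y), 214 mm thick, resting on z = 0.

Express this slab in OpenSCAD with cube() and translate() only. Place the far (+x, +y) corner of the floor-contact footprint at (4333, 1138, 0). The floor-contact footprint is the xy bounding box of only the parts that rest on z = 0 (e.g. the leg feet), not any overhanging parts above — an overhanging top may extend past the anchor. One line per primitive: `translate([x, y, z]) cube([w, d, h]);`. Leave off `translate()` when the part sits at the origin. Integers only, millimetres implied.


translate([424, 205, 0]) cube([3909, 933, 214]);


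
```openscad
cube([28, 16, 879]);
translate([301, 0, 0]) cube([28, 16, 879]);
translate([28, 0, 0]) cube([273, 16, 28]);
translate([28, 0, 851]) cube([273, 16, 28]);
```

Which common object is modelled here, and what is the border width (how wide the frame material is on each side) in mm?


A picture frame. The border width is 28 mm.

Four thin pieces enclosing a rectangular opening — a picture frame. The two full-height stiles are 879 mm tall; the top rail sits at z = 851 and is 28 mm tall, so the border above the opening is 879 − 851 = 28 mm, matching the stile x-width.


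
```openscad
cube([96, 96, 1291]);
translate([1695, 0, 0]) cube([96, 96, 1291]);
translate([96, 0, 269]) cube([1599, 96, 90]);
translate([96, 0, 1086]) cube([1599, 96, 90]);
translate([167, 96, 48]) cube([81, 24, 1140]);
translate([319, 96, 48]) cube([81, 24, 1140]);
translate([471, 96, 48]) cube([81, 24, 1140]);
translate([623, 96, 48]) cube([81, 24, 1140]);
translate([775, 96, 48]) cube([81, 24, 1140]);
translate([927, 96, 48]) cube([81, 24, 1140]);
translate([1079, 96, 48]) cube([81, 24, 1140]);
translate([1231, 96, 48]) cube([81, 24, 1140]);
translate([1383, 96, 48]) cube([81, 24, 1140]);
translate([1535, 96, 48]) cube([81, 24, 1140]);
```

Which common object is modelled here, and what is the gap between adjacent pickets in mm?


A fence section. The picket gap is 71 mm.

Two posts, two rails, 10 pickets — a fence section. Span 1599 mm holds 10 pickets of 81 mm with 11 equal gaps: ⌊(1599 − 10·81) / 11⌋ = 71 mm.


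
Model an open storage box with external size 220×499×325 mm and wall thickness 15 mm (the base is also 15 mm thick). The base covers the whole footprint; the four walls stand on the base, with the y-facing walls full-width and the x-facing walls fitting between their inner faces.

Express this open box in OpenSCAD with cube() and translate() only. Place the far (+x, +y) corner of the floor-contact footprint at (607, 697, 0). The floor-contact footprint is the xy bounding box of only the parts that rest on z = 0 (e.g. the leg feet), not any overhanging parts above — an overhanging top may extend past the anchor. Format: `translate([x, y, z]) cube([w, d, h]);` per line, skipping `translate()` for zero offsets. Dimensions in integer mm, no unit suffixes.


translate([387, 198, 0]) cube([220, 499, 15]);
translate([387, 198, 15]) cube([220, 15, 310]);
translate([387, 682, 15]) cube([220, 15, 310]);
translate([387, 213, 15]) cube([15, 469, 310]);
translate([592, 213, 15]) cube([15, 469, 310]);


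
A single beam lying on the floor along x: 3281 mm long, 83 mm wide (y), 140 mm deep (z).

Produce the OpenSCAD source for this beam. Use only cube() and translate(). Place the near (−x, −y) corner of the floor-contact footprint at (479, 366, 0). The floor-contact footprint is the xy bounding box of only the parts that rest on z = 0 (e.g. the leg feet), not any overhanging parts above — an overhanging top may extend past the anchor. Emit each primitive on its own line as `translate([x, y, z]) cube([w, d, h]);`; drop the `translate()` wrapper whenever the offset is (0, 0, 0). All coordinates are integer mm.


translate([479, 366, 0]) cube([3281, 83, 140]);


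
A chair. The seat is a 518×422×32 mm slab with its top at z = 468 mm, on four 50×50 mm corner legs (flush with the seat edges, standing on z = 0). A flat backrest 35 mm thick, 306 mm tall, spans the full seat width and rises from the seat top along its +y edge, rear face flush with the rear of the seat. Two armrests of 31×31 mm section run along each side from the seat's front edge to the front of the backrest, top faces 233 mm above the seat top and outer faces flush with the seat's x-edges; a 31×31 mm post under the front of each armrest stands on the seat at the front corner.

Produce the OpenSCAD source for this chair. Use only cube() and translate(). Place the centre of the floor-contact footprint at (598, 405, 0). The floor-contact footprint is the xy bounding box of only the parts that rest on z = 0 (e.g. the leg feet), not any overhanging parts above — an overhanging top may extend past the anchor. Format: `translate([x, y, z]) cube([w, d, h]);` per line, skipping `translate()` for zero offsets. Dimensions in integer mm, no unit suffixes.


// leg_h = 468 - 32 = 436
// arm post h = 233 - 31 = 202
translate([339, 194, 436]) cube([518, 422, 32]);
translate([339, 194, 0]) cube([50, 50, 436]);
translate([807, 194, 0]) cube([50, 50, 436]);
translate([339, 566, 0]) cube([50, 50, 436]);
translate([807, 566, 0]) cube([50, 50, 436]);
translate([339, 581, 468]) cube([518, 35, 306]);
translate([339, 194, 670]) cube([31, 387, 31]);
translate([826, 194, 670]) cube([31, 387, 31]);
translate([339, 194, 468]) cube([31, 31, 202]);
translate([826, 194, 468]) cube([31, 31, 202]);


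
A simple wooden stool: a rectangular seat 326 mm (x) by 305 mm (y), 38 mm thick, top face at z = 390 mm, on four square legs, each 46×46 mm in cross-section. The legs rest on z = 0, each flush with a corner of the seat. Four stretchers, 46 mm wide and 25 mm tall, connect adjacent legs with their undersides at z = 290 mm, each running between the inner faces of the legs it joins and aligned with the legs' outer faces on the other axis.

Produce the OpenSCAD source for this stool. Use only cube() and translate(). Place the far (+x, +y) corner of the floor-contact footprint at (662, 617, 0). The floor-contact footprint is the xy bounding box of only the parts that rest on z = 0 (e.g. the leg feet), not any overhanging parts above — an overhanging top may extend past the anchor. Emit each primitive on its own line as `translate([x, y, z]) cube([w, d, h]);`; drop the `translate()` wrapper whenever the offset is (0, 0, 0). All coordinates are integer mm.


// leg_h = 390 - 38 = 352
// stretcher span = 326 - 2*46 = 234
translate([336, 312, 352]) cube([326, 305, 38]);
translate([336, 312, 0]) cube([46, 46, 352]);
translate([616, 312, 0]) cube([46, 46, 352]);
translate([336, 571, 0]) cube([46, 46, 352]);
translate([616, 571, 0]) cube([46, 46, 352]);
translate([382, 312, 290]) cube([234, 46, 25]);
translate([382, 571, 290]) cube([234, 46, 25]);
translate([336, 358, 290]) cube([46, 213, 25]);
translate([616, 358, 290]) cube([46, 213, 25]);


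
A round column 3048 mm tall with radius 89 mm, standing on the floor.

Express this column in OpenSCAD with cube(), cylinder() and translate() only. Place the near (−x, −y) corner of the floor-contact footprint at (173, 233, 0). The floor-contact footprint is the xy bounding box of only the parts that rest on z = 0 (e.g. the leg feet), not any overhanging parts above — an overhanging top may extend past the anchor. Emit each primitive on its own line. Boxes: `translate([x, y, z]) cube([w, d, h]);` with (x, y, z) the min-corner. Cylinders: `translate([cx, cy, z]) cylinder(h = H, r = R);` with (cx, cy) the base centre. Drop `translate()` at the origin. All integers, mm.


translate([262, 322, 0]) cylinder(h = 3048, r = 89);


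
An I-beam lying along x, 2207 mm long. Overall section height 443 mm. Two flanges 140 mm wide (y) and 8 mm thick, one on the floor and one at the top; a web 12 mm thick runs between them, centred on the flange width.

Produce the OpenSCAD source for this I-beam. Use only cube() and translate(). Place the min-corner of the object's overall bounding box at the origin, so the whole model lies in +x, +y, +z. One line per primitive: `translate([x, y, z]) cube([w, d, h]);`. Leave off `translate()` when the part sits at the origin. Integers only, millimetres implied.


cube([2207, 140, 8]);
translate([0, 64, 8]) cube([2207, 12, 427]);
translate([0, 0, 435]) cube([2207, 140, 8]);


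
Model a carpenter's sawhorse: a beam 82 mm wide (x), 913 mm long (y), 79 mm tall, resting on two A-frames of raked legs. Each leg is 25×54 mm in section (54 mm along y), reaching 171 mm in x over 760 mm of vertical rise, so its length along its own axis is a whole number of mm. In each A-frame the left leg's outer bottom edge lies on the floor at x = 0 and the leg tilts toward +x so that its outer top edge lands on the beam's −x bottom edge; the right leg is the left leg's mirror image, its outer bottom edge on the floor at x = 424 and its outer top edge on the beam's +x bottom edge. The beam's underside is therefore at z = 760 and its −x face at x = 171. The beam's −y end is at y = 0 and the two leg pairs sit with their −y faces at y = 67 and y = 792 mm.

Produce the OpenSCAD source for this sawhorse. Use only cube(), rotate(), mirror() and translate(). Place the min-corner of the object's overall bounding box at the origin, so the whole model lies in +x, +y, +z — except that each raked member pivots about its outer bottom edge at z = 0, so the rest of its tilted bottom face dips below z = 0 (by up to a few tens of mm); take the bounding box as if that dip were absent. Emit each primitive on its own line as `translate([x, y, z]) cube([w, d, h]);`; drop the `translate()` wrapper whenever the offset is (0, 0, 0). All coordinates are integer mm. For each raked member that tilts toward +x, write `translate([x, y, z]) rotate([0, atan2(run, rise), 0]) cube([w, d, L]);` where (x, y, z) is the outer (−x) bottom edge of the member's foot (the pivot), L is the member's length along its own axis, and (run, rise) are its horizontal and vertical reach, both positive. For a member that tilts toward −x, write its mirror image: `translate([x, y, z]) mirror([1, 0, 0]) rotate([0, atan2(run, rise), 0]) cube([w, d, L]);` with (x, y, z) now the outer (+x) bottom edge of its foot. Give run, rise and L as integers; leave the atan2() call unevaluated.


translate([171, 0, 760]) cube([82, 913, 79]);
translate([0, 67, 0]) rotate([0, atan2(171, 760), 0]) cube([25, 54, 779]);
translate([424, 67, 0]) mirror([1, 0, 0]) rotate([0, atan2(171, 760), 0]) cube([25, 54, 779]);
translate([0, 792, 0]) rotate([0, atan2(171, 760), 0]) cube([25, 54, 779]);
translate([424, 792, 0]) mirror([1, 0, 0]) rotate([0, atan2(171, 760), 0]) cube([25, 54, 779]);


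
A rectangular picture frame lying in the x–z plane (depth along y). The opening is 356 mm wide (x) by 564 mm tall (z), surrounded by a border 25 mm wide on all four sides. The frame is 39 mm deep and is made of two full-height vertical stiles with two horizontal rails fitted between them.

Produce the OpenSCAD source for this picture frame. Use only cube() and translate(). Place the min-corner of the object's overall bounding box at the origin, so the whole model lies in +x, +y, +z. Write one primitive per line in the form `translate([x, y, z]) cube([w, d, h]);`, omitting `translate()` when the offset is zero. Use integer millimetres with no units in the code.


cube([25, 39, 614]);
translate([381, 0, 0]) cube([25, 39, 614]);
translate([25, 0, 0]) cube([356, 39, 25]);
translate([25, 0, 589]) cube([356, 39, 25]);


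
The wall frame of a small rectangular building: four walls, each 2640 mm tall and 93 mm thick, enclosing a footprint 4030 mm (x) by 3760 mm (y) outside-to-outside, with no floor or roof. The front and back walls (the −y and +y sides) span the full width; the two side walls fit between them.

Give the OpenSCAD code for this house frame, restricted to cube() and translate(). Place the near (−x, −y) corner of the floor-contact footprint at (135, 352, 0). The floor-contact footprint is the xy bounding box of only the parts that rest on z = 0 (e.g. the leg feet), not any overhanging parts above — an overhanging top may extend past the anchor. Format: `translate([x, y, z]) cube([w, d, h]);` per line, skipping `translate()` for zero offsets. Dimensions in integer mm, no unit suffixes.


translate([135, 352, 0]) cube([4030, 93, 2640]);
translate([135, 4019, 0]) cube([4030, 93, 2640]);
translate([135, 445, 0]) cube([93, 3574, 2640]);
translate([4072, 445, 0]) cube([93, 3574, 2640]);


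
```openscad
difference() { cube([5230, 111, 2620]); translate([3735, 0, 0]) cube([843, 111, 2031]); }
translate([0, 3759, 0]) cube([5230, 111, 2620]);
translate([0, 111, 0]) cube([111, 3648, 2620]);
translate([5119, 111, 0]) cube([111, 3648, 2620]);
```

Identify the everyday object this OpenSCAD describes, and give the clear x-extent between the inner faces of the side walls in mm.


A single room. The interior width is 5008 mm.

Four walls enclosing a rectangle with a door in the front wall — a room. Outside width 5230 minus two 111 mm walls gives 5008 mm.


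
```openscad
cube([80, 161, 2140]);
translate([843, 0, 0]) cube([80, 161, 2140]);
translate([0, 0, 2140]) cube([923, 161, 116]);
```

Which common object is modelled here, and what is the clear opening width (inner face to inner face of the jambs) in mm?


A door frame. The clear opening width is 763 mm.

Two 2140 mm tall posts with a header on top — a door frame. The left jamb is 80 mm wide at x = 0; the right jamb starts at x = 843. The clear opening is 843 − 80 = 763 mm.


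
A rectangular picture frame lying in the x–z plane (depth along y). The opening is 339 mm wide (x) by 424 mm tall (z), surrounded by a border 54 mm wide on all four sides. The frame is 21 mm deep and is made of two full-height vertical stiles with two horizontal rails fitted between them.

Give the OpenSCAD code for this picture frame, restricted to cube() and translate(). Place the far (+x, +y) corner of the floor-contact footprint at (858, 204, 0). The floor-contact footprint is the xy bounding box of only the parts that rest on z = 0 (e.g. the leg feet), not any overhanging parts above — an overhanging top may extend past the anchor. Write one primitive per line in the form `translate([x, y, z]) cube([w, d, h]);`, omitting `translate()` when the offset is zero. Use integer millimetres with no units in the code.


translate([411, 183, 0]) cube([54, 21, 532]);
translate([804, 183, 0]) cube([54, 21, 532]);
translate([465, 183, 0]) cube([339, 21, 54]);
translate([465, 183, 478]) cube([339, 21, 54]);


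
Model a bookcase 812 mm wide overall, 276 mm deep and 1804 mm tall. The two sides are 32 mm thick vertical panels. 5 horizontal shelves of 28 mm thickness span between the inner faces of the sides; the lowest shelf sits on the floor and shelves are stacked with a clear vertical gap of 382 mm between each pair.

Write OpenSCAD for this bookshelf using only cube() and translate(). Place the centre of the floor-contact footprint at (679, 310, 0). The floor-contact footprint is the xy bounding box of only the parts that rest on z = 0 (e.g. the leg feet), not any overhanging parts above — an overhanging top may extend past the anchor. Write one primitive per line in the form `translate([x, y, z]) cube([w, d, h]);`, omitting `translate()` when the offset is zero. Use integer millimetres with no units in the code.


translate([273, 172, 0]) cube([32, 276, 1804]);
translate([1053, 172, 0]) cube([32, 276, 1804]);
translate([305, 172, 0]) cube([748, 276, 28]);
translate([305, 172, 410]) cube([748, 276, 28]);
translate([305, 172, 820]) cube([748, 276, 28]);
translate([305, 172, 1230]) cube([748, 276, 28]);
translate([305, 172, 1640]) cube([748, 276, 28]);


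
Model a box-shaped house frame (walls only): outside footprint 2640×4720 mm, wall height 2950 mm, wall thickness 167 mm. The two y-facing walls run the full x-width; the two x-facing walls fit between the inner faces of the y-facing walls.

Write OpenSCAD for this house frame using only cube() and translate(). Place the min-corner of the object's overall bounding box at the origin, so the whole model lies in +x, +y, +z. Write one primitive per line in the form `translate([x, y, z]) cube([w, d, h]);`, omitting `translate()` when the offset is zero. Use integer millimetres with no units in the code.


cube([2640, 167, 2950]);
translate([0, 4553, 0]) cube([2640, 167, 2950]);
translate([0, 167, 0]) cube([167, 4386, 2950]);
translate([2473, 167, 0]) cube([167, 4386, 2950]);


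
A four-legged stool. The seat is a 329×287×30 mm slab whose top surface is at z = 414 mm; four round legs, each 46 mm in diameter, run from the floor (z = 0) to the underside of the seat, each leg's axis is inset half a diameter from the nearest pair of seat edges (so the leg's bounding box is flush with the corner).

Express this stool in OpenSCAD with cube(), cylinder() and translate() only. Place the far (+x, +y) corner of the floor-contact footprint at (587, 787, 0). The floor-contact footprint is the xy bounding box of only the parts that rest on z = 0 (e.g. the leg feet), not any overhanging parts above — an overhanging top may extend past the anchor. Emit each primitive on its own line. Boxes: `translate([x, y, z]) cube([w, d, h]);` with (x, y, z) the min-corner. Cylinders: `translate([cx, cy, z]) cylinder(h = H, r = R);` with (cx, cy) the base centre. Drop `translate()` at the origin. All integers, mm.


translate([258, 500, 384]) cube([329, 287, 30]);
translate([281, 523, 0]) cylinder(h = 384, r = 23);
translate([564, 523, 0]) cylinder(h = 384, r = 23);
translate([281, 764, 0]) cylinder(h = 384, r = 23);
translate([564, 764, 0]) cylinder(h = 384, r = 23);


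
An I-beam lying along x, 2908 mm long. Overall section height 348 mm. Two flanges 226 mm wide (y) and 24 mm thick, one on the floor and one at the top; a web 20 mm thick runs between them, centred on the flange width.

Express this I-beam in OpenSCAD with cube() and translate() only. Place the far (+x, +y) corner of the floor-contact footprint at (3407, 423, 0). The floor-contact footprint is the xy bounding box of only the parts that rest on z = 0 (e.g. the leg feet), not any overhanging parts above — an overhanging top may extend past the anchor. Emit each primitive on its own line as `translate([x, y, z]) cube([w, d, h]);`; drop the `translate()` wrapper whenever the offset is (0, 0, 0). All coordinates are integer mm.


translate([499, 197, 0]) cube([2908, 226, 24]);
translate([499, 300, 24]) cube([2908, 20, 300]);
translate([499, 197, 324]) cube([2908, 226, 24]);


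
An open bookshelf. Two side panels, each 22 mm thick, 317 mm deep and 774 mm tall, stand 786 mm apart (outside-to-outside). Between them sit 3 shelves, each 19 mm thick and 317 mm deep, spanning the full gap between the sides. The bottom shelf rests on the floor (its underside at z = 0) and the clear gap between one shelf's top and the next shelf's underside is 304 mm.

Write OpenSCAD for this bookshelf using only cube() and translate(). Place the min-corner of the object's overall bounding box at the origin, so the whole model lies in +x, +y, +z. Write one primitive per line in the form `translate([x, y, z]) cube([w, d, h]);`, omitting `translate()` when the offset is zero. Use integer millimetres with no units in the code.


cube([22, 317, 774]);
translate([764, 0, 0]) cube([22, 317, 774]);
translate([22, 0, 0]) cube([742, 317, 19]);
translate([22, 0, 323]) cube([742, 317, 19]);
translate([22, 0, 646]) cube([742, 317, 19]);


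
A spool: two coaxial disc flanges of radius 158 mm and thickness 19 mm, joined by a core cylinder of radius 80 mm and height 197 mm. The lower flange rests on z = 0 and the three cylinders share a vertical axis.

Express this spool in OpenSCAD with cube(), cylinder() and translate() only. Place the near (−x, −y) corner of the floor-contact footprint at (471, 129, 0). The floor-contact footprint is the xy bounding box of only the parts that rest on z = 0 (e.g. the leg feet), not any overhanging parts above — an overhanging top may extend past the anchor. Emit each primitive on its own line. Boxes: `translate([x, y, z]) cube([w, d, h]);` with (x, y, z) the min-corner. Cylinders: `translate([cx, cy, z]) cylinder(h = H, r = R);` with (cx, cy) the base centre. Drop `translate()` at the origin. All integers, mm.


translate([629, 287, 0]) cylinder(h = 19, r = 158);
translate([629, 287, 19]) cylinder(h = 197, r = 80);
translate([629, 287, 216]) cylinder(h = 19, r = 158);


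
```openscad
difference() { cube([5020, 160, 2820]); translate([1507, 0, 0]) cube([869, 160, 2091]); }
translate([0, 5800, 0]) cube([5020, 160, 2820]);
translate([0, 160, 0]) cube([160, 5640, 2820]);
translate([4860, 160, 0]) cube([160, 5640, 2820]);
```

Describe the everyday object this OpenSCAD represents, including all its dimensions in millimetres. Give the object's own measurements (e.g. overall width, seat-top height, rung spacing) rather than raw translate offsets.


A single room: four walls, each 2820 mm tall and 160 mm thick, enclosing an outside footprint 5020×5960 mm (x × y), no floor or roof. The front and back walls (−y and +y sides) run the full x-width; the side walls fit between their inner faces. A door opening 869 mm wide and 2091 mm tall is cut through the front wall from the floor up, its −x edge 1507 mm from the wall's −x end.


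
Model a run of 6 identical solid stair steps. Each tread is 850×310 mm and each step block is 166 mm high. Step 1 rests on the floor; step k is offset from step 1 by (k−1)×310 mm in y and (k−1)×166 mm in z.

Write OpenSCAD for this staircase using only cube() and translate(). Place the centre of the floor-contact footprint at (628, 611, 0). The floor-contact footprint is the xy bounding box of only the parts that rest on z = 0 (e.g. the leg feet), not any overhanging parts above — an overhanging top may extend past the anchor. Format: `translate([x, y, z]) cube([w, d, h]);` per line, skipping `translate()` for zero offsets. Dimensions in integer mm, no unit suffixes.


translate([203, 456, 0]) cube([850, 310, 166]);
translate([203, 766, 166]) cube([850, 310, 166]);
translate([203, 1076, 332]) cube([850, 310, 166]);
translate([203, 1386, 498]) cube([850, 310, 166]);
translate([203, 1696, 664]) cube([850, 310, 166]);
translate([203, 2006, 830]) cube([850, 310, 166]);


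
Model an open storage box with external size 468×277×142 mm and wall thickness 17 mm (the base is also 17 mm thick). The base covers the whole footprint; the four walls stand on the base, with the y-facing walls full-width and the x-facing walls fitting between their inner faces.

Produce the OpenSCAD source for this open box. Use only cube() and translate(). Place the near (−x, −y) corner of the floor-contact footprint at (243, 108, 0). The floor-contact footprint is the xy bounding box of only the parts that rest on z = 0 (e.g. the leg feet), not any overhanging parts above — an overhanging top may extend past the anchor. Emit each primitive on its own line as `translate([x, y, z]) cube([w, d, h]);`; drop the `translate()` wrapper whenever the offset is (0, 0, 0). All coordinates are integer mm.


translate([243, 108, 0]) cube([468, 277, 17]);
translate([243, 108, 17]) cube([468, 17, 125]);
translate([243, 368, 17]) cube([468, 17, 125]);
translate([243, 125, 17]) cube([17, 243, 125]);
translate([694, 125, 17]) cube([17, 243, 125]);


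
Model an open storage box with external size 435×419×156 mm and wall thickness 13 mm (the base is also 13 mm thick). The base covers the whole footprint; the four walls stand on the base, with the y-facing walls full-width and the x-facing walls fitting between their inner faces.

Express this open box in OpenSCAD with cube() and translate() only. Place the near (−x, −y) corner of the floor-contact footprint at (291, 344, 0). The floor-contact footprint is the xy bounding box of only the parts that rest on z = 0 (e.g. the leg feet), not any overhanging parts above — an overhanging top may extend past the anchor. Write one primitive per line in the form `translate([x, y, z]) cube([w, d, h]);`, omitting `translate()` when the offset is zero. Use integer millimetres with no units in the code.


translate([291, 344, 0]) cube([435, 419, 13]);
translate([291, 344, 13]) cube([435, 13, 143]);
translate([291, 750, 13]) cube([435, 13, 143]);
translate([291, 357, 13]) cube([13, 393, 143]);
translate([713, 357, 13]) cube([13, 393, 143]);


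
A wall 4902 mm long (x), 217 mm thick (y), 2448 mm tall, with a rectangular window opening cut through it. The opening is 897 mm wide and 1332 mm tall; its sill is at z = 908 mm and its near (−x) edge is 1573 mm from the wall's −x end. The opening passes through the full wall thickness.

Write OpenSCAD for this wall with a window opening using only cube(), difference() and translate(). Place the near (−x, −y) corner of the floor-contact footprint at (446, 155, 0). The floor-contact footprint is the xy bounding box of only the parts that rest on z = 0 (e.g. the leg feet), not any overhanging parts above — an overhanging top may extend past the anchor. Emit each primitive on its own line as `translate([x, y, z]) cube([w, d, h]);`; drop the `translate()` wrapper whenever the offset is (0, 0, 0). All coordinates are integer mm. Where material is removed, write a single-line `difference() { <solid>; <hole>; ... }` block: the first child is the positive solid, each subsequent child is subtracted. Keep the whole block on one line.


difference() { translate([446, 155, 0]) cube([4902, 217, 2448]); translate([2019, 155, 908]) cube([897, 217, 1332]); }


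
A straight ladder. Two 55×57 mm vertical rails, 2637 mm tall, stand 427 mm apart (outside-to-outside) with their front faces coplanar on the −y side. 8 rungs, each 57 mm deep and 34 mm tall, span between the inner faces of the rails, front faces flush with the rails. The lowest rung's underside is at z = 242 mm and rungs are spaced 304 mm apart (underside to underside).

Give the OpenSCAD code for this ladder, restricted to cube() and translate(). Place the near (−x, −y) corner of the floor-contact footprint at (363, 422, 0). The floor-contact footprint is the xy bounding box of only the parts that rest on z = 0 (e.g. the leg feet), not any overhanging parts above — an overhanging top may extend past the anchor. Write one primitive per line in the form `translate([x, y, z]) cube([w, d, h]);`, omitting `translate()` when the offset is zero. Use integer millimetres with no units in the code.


translate([363, 422, 0]) cube([55, 57, 2637]);
translate([735, 422, 0]) cube([55, 57, 2637]);
translate([418, 422, 242]) cube([317, 57, 34]);
translate([418, 422, 546]) cube([317, 57, 34]);
translate([418, 422, 850]) cube([317, 57, 34]);
translate([418, 422, 1154]) cube([317, 57, 34]);
translate([418, 422, 1458]) cube([317, 57, 34]);
translate([418, 422, 1762]) cube([317, 57, 34]);
translate([418, 422, 2066]) cube([317, 57, 34]);
translate([418, 422, 2370]) cube([317, 57, 34]);


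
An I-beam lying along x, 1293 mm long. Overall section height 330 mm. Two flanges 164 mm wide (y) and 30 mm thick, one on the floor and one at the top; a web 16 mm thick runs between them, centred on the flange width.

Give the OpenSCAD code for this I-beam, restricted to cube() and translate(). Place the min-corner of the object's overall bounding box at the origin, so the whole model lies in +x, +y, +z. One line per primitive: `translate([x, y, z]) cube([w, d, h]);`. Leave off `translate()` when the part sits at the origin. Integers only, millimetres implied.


cube([1293, 164, 30]);
translate([0, 74, 30]) cube([1293, 16, 270]);
translate([0, 0, 300]) cube([1293, 164, 30]);


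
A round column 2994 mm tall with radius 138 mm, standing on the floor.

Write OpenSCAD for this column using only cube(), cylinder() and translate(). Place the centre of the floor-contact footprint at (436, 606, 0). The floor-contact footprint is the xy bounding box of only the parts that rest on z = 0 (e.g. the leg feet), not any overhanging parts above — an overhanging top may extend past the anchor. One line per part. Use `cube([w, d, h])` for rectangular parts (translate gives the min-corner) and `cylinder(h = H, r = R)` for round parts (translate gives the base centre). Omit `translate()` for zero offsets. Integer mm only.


translate([436, 606, 0]) cylinder(h = 2994, r = 138);


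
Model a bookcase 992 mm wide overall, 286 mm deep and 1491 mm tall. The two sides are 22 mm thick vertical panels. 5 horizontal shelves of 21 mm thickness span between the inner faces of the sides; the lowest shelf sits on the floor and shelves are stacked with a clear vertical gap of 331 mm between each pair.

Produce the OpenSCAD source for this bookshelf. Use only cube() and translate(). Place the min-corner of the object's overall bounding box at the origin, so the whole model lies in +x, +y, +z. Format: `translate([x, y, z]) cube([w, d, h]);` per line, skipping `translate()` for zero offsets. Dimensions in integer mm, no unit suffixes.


cube([22, 286, 1491]);
translate([970, 0, 0]) cube([22, 286, 1491]);
translate([22, 0, 0]) cube([948, 286, 21]);
translate([22, 0, 352]) cube([948, 286, 21]);
translate([22, 0, 704]) cube([948, 286, 21]);
translate([22, 0, 1056]) cube([948, 286, 21]);
translate([22, 0, 1408]) cube([948, 286, 21]);


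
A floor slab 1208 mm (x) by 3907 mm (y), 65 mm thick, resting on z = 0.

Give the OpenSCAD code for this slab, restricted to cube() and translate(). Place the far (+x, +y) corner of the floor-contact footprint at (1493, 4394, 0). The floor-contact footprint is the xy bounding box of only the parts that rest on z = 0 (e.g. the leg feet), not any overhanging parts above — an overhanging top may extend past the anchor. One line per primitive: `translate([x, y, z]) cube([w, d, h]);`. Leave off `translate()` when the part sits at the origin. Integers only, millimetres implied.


translate([285, 487, 0]) cube([1208, 3907, 65]);


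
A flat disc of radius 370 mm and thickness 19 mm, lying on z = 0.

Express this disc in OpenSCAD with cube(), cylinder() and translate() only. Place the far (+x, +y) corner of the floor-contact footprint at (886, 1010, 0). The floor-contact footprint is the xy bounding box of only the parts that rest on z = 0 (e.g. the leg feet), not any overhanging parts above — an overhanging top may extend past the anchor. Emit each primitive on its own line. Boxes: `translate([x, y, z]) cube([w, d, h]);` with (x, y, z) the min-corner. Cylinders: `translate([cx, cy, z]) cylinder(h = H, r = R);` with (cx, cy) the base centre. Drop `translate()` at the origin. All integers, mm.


translate([516, 640, 0]) cylinder(h = 19, r = 370);


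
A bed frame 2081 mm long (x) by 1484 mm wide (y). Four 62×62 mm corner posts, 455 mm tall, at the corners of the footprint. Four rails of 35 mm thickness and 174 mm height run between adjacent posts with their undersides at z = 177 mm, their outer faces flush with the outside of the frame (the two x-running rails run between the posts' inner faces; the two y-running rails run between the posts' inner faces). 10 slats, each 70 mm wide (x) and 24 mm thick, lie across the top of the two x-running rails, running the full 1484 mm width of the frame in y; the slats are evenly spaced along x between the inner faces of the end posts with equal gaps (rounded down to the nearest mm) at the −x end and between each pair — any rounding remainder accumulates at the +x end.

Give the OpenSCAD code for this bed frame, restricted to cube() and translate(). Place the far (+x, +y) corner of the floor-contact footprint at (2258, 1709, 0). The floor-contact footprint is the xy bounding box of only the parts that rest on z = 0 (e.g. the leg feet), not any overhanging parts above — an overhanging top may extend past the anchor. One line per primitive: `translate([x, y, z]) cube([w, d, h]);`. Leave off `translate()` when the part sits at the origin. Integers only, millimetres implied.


translate([177, 225, 0]) cube([62, 62, 455]);
translate([177, 1647, 0]) cube([62, 62, 455]);
translate([2196, 225, 0]) cube([62, 62, 455]);
translate([2196, 1647, 0]) cube([62, 62, 455]);
translate([239, 225, 177]) cube([1957, 35, 174]);
translate([239, 1674, 177]) cube([1957, 35, 174]);
translate([177, 287, 177]) cube([35, 1360, 174]);
translate([2223, 287, 177]) cube([35, 1360, 174]);
translate([353, 225, 351]) cube([70, 1484, 24]);
translate([537, 225, 351]) cube([70, 1484, 24]);
translate([721, 225, 351]) cube([70, 1484, 24]);
translate([905, 225, 351]) cube([70, 1484, 24]);
translate([1089, 225, 351]) cube([70, 1484, 24]);
translate([1273, 225, 351]) cube([70, 1484, 24]);
translate([1457, 225, 351]) cube([70, 1484, 24]);
translate([1641, 225, 351]) cube([70, 1484, 24]);
translate([1825, 225, 351]) cube([70, 1484, 24]);
translate([2009, 225, 351]) cube([70, 1484, 24]);
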